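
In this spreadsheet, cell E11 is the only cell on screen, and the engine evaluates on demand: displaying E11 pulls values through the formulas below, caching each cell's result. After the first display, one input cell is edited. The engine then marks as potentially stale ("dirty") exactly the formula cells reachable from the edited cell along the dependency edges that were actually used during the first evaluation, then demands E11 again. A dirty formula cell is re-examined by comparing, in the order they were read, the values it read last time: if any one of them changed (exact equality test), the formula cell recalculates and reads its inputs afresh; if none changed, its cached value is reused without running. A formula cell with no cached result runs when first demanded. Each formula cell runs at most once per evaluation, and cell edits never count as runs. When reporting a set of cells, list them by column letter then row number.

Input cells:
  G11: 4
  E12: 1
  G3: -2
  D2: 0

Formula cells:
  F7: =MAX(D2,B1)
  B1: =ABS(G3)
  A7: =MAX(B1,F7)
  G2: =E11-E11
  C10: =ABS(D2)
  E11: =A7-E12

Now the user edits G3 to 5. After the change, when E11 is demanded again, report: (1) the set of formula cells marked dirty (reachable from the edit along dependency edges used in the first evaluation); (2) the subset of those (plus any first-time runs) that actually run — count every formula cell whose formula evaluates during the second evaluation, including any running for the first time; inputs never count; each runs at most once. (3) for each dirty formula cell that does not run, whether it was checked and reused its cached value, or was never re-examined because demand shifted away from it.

Dirty set: A7, B1, E11, F7.
Run set: A7, B1, E11, F7 (4 run).
All dirty formula cells ended up running.

Initial pass — values computed on the first demand:
  B1 = ABS(-2) = 2
  F7 = MAX(0, 2) = 2
  A7 = MAX(2, 2) = 2
  E11 = 2 - 1 = 1

Second demand — change propagation:
  B1: re-runs because G3 -2->5; new result 5.
  F7: re-runs because B1 2->5; new result 5.
  A7: re-runs because B1 2->5; F7 2->5; new result 5.
  E11: re-runs because A7 2->5; new result 4.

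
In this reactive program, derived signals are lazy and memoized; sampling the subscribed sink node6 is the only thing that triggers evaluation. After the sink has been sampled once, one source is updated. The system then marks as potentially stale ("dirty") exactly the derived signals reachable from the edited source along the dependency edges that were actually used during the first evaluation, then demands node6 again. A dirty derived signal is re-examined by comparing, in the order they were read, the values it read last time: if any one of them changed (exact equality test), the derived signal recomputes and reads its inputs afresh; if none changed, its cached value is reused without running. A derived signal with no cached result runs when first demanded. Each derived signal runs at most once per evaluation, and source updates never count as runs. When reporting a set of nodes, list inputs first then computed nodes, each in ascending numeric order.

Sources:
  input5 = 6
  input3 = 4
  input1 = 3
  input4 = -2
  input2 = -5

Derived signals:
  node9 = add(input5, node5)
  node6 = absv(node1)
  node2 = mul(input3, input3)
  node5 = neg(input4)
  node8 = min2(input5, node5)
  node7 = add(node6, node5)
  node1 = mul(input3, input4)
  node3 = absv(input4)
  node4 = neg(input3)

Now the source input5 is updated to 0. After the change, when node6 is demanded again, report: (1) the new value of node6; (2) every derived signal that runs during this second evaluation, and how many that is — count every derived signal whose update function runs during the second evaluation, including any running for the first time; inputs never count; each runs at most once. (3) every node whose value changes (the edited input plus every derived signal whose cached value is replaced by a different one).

First demand of the output computes:
  node1 = mul(4, -2) = -8
  node6 = absv(-8) = 8

After the edit, cleaning proceeds:
  input5 only reaches undemanded nodes; the second demand re-runs nothing.

Note the shortcut — input5 feeds only undemanded nodes, so no recomputation happens.

Demanding node6 again yields 8.
0 derived signals run: none.
The nodes whose values change: input5.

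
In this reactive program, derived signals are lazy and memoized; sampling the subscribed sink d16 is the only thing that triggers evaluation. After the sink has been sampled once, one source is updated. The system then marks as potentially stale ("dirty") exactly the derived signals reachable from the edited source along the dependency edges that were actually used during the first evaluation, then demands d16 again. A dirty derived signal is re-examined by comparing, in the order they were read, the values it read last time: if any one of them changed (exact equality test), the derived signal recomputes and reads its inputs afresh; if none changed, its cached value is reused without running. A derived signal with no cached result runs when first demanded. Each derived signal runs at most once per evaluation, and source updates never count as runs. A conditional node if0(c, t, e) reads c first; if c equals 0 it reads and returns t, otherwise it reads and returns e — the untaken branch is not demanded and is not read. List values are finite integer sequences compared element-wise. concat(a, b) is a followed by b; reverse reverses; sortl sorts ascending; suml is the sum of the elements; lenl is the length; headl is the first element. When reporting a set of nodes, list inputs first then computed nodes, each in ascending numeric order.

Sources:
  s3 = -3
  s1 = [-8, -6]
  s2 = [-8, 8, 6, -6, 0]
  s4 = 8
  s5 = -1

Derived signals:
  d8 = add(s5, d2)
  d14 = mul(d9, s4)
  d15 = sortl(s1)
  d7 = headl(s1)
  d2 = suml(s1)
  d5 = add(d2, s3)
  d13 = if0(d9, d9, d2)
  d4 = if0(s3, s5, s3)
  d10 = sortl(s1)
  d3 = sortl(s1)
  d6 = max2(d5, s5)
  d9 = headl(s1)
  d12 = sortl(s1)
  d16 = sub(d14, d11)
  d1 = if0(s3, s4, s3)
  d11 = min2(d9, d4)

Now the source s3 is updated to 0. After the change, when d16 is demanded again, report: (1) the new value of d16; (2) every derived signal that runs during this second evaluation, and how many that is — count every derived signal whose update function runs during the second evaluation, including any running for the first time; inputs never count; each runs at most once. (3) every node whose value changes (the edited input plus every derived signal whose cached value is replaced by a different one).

Demanding d16 again yields -56.
2 derived signals run: d4, d11.
The nodes whose values change: s3, d4.
Note the absorption at d11: it re-runs yet its value is the same, leaving the output's value untouched.

First demand of the output computes:
  d4 = if0(s3=-3 -> else branch s3) = -3
  d9 = headl([-8, -6]) = -8
  d11 = min2(-8, -3) = -8
  d14 = mul(-8, 8) = -64
  d16 = sub(-64, -8) = -56

After the edit, cleaning proceeds:
  d4: a read changed (s3 -3->0; s3 -3->0) — executes, giving -1.
  d11: a read changed (d4 -3->-1) — executes, giving -8 — identical to its old value.
  d16: dirty, but its reads are unchanged (d14 unchanged, d11 unchanged); cached -56 stands.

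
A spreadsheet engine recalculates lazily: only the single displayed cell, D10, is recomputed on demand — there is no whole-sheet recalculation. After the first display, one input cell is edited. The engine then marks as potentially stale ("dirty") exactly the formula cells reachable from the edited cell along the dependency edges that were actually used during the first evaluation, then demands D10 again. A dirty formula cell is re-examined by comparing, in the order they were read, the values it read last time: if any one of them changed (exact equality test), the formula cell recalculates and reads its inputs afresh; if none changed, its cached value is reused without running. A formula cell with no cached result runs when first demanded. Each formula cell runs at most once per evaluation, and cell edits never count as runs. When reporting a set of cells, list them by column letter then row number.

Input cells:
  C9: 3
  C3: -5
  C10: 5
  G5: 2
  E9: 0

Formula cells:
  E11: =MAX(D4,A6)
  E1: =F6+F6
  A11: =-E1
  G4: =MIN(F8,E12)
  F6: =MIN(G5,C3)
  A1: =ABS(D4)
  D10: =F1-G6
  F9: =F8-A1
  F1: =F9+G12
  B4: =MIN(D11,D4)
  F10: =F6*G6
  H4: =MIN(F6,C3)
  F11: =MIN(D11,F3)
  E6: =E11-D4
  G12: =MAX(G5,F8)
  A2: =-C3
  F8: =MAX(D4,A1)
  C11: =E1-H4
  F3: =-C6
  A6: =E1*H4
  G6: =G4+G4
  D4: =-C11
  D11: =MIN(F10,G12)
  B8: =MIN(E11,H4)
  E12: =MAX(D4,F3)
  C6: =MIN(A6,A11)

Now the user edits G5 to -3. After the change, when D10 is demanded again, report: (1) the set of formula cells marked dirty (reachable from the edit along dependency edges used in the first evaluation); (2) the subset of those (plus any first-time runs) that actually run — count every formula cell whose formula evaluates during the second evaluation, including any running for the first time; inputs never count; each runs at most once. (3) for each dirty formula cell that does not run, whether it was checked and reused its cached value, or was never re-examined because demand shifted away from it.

Marked dirty: A1, A6, A11, C6, C11, D4, D10, E1, E12, F1, F3, F6, F8, F9, G4, G6, G12, H4.
Formula cells that run: F6, G12 — 2 in total.
Checked but reused from cache: A1, A6, A11, C6, C11, D4, D10, E1, E12, F1, F3, F8, F9, G4, G6, H4.
Key observation: the cutoff stops propagation at H4 — its inputs' values are unchanged, so it reuses its cache.

First evaluation (everything demanded from the output):
  F6 = MIN(2, -5) = -5
  E1 = -5 + -5 = -10
  A11 = -(-10) = 10
  H4 = MIN(-5, -5) = -5
  A6 = -10 * -5 = 50
  C6 = MIN(50, 10) = 10
  C11 = -10 - -5 = -5
  D4 = -(-5) = 5
  A1 = ABS(5) = 5
  F3 = -(10) = -10
  E12 = MAX(5, -10) = 5
  F8 = MAX(5, 5) = 5
  F9 = 5 - 5 = 0
  G4 = MIN(5, 5) = 5
  G6 = 5 + 5 = 10
  G12 = MAX(2, 5) = 5
  F1 = 0 + 5 = 5
  D10 = 5 - 10 = -5

Propagation after the edit:
  F6: runs — G5 2->-3; result -5 (same value as before).
  E1: checked — values it read are unchanged (F6 unchanged, F6 unchanged); reused cached -10 without running.
  A11: checked — values it read are unchanged (E1 unchanged); reused cached 10 without running.
  H4: checked — values it read are unchanged (F6 unchanged, C3 unchanged); reused cached -5 without running.
  A6: checked — values it read are unchanged (E1 unchanged, H4 unchanged); reused cached 50 without running.
  C6: checked — values it read are unchanged (A6 unchanged, A11 unchanged); reused cached 10 without running.
  C11: checked — values it read are unchanged (E1 unchanged, H4 unchanged); reused cached -5 without running.
  D4: checked — values it read are unchanged (C11 unchanged); reused cached 5 without running.
  A1: checked — values it read are unchanged (D4 unchanged); reused cached 5 without running.
  F3: checked — values it read are unchanged (C6 unchanged); reused cached -10 without running.
  E12: checked — values it read are unchanged (D4 unchanged, F3 unchanged); reused cached 5 without running.
  F8: checked — values it read are unchanged (D4 unchanged, A1 unchanged); reused cached 5 without running.
  F9: checked — values it read are unchanged (F8 unchanged, A1 unchanged); reused cached 0 without running.
  G4: checked — values it read are unchanged (F8 unchanged, E12 unchanged); reused cached 5 without running.
  G6: checked — values it read are unchanged (G4 unchanged, G4 unchanged); reused cached 10 without running.
  G12: runs — G5 2->-3; result 5 (same value as before).
  F1: checked — values it read are unchanged (F9 unchanged, G12 unchanged); reused cached 5 without running.
  D10: checked — values it read are unchanged (F1 unchanged, G6 unchanged); reused cached -5 without running.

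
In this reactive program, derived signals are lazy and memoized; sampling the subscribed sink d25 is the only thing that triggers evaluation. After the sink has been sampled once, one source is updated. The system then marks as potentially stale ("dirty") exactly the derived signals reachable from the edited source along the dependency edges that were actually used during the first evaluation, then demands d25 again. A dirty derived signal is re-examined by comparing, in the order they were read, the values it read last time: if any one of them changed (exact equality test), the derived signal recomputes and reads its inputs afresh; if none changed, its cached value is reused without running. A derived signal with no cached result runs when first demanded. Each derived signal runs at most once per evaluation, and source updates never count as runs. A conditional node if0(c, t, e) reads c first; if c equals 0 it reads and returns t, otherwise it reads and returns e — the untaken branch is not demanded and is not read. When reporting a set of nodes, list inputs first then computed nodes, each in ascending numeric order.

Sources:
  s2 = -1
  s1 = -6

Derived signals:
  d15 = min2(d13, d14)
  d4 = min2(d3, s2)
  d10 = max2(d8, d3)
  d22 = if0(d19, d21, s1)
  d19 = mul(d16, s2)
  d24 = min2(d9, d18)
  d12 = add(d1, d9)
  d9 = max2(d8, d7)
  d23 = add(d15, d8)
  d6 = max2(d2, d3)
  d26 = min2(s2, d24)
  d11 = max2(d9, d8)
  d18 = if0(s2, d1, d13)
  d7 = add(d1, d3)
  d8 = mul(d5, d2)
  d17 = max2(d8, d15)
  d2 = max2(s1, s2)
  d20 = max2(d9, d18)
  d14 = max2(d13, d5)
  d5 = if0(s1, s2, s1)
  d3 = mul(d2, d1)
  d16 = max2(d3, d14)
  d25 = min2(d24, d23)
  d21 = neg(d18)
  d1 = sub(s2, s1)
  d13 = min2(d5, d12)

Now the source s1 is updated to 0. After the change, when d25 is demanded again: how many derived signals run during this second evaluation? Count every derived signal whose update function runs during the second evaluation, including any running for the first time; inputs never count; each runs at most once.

15 derived signals run: d1, d2, d3, d5, d7, d8, d9, d12, d13, d14, d15, d18, d23, d24, d25.

First demand of the output computes:
  d1 = sub(-1, -6) = 5
  d2 = max2(-6, -1) = -1
  d3 = mul(-1, 5) = -5
  d5 = if0(s1=-6 -> else branch s1) = -6
  d7 = add(5, -5) = 0
  d8 = mul(-6, -1) = 6
  d9 = max2(6, 0) = 6
  d12 = add(5, 6) = 11
  d13 = min2(-6, 11) = -6
  d14 = max2(-6, -6) = -6
  d15 = min2(-6, -6) = -6
  d18 = if0(s2=-1 -> else branch d13) = -6
  d23 = add(-6, 6) = 0
  d24 = min2(6, -6) = -6
  d25 = min2(-6, 0) = -6

After the edit, cleaning proceeds:
  d1: a read changed (s1 -6->0) — executes, giving -1.
  d2: a read changed (s1 -6->0) — executes, giving 0.
  d3: a read changed (d2 -1->0; d1 5->-1) — executes, giving 0.
  d5: a read changed (s1 -6->0; s1 -6->0) — executes, giving -1.
  d7: a read changed (d1 5->-1; d3 -5->0) — executes, giving -1.
  d8: a read changed (d5 -6->-1; d2 -1->0) — executes, giving 0.
  d9: a read changed (d8 6->0; d7 0->-1) — executes, giving 0.
  d12: a read changed (d1 5->-1; d9 6->0) — executes, giving -1.
  d13: a read changed (d5 -6->-1; d12 11->-1) — executes, giving -1.
  d14: a read changed (d13 -6->-1; d5 -6->-1) — executes, giving -1.
  d15: a read changed (d13 -6->-1; d14 -6->-1) — executes, giving -1.
  d18: a read changed (d13 -6->-1) — executes, giving -1.
  d23: a read changed (d15 -6->-1; d8 6->0) — executes, giving -1.
  d24: a read changed (d9 6->0; d18 -6->-1) — executes, giving -1.
  d25: a read changed (d24 -6->-1; d23 0->-1) — executes, giving -1.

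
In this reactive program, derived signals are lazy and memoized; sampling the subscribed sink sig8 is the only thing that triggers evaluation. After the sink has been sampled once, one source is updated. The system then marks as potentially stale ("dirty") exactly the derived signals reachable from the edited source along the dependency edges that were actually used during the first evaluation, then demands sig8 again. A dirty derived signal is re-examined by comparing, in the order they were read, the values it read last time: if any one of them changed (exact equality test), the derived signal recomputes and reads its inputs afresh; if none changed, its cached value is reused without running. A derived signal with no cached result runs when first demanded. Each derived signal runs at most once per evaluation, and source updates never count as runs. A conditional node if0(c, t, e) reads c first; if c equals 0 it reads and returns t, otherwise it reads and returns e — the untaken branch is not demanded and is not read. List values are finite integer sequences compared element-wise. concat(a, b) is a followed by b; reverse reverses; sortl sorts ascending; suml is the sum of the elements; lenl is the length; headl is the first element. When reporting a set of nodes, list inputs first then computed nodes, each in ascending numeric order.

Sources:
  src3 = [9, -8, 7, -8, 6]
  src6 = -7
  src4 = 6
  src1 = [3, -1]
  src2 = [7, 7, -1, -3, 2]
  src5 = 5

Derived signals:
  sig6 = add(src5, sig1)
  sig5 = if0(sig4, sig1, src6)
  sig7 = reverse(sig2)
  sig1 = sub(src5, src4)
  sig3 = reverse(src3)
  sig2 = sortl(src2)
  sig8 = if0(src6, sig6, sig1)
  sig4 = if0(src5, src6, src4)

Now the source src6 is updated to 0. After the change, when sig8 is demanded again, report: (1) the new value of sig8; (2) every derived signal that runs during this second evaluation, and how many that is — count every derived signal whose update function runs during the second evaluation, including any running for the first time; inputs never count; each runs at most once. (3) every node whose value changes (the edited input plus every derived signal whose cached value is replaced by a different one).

Demanding sig8 again yields 4.
2 derived signals run: sig6, sig8.
The nodes whose values change: src6, sig8.
Note the branch switch — sig6 had no cache and runs now for the first time.

First demand of the output computes:
  sig1 = sub(5, 6) = -1
  sig8 = if0(src6=-7 -> else branch sig1) = -1

After the edit, cleaning proceeds:
  sig6: had never run; runs now, result 4.
  sig8: a read changed (src6 -7->0) — executes, giving 4.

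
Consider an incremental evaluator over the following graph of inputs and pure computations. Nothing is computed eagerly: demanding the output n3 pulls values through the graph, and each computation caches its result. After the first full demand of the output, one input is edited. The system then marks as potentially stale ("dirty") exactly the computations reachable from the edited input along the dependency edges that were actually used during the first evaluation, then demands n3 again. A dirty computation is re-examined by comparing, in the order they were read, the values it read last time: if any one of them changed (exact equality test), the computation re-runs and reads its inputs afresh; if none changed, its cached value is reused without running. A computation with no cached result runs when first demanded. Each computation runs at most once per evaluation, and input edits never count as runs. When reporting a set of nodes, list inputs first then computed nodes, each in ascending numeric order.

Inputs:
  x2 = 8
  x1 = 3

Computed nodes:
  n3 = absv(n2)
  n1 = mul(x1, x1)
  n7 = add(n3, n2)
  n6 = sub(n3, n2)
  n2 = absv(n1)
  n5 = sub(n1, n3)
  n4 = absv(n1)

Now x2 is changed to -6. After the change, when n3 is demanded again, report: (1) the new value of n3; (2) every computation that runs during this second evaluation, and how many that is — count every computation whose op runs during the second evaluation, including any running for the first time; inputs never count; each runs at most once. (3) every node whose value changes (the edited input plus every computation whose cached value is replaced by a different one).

n3 now evaluates to 9.
Run set: none (0 run).
Changed values: x2.
The important point: nothing the output needs ever reads x2, so the edit is invisible to it.

Initial pass — values computed on the first demand:
  n1 = mul(3, 3) = 9
  n2 = absv(9) = 9
  n3 = absv(9) = 9

Second demand — change propagation:
  no demanded computation ever read x2, so the edit dirties nothing and nothing runs.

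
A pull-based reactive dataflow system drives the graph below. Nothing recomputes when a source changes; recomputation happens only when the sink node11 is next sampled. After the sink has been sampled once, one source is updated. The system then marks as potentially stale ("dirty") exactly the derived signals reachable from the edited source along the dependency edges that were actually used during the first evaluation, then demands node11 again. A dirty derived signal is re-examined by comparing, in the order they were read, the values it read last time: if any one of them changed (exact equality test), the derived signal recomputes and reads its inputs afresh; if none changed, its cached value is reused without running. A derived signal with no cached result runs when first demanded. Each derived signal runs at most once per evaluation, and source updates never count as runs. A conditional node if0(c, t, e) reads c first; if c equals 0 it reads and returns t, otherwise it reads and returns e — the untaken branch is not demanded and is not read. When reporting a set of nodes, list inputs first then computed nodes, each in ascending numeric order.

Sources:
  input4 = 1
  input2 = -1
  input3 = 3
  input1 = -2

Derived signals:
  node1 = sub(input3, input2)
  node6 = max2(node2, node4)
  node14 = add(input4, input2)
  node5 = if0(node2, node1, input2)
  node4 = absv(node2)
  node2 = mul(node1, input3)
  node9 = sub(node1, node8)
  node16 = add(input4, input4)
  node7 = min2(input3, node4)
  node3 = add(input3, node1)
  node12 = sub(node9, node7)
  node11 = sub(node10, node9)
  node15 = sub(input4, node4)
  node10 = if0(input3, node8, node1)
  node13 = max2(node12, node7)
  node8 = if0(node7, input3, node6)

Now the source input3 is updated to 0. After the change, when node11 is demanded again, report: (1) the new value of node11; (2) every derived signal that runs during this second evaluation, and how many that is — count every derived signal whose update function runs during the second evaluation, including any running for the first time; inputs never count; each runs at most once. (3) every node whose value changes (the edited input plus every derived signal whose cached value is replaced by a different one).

New value of node11: -1.
Derived signals that run: node1, node2, node4, node7, node8, node9, node10, node11 — 8 in total.
Values that change: input3, node1, node2, node4, node7, node8, node9, node10, node11.
Key observation: a condition flipped, so demand moved to the other branch — node6 is never re-examined.

First evaluation (everything demanded from the output):
  node1 = sub(3, -1) = 4
  node2 = mul(4, 3) = 12
  node4 = absv(12) = 12
  node6 = max2(12, 12) = 12
  node7 = min2(3, 12) = 3
  node8 = if0(node7=3 -> else branch node6) = 12
  node9 = sub(4, 12) = -8
  node10 = if0(input3=3 -> else branch node1) = 4
  node11 = sub(4, -8) = 12

Propagation after the edit:
  node1: runs — input3 3->0; result 1.
  node2: runs — node1 4->1; input3 3->0; result 0.
  node4: runs — node2 12->0; result 0.
  node6: marked dirty but never re-examined — demand shifted away from it.
  node7: runs — input3 3->0; node4 12->0; result 0.
  node8: runs — node7 3->0; result 0.
  node9: runs — node1 4->1; node8 12->0; result 1.
  node10: runs — input3 3->0; node1 4->1; result 0.
  node11: runs — node10 4->0; node9 -8->1; result -1.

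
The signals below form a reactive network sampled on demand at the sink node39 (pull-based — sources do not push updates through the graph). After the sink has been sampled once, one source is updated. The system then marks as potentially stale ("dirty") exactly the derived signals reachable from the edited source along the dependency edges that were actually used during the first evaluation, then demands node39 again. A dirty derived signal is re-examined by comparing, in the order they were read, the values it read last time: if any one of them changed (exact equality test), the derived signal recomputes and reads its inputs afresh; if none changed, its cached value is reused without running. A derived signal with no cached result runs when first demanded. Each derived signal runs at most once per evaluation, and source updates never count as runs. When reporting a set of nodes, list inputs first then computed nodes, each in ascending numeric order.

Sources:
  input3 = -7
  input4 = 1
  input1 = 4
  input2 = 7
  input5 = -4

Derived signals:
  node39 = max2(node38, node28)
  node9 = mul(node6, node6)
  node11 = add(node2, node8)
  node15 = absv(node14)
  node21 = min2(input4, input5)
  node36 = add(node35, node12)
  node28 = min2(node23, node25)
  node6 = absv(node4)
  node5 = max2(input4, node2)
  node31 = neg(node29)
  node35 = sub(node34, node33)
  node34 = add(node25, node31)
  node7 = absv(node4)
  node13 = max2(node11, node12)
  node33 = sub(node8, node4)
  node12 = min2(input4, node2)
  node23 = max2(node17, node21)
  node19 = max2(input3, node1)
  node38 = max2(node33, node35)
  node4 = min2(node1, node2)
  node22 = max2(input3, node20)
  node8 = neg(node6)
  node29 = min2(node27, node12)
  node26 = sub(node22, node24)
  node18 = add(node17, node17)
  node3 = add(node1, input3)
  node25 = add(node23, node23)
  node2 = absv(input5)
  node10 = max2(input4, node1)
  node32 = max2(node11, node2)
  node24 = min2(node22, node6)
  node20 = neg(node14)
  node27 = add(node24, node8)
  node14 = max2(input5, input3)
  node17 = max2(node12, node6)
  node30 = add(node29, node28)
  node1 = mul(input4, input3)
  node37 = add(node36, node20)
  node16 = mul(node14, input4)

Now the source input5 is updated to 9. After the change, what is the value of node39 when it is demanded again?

node39 now evaluates to 28.
The important point: at node6 every value read last time is unchanged, so the dirty flag clears without a run.

Initial pass — values computed on the first demand:
  node1 = mul(1, -7) = -7
  node2 = absv(-4) = 4
  node4 = min2(-7, 4) = -7
  node6 = absv(-7) = 7
  node8 = neg(7) = -7
  node12 = min2(1, 4) = 1
  node14 = max2(-4, -7) = -4
  node17 = max2(1, 7) = 7
  node20 = neg(-4) = 4
  node21 = min2(1, -4) = -4
  node22 = max2(-7, 4) = 4
  node23 = max2(7, -4) = 7
  node24 = min2(4, 7) = 4
  node25 = add(7, 7) = 14
  node27 = add(4, -7) = -3
  node28 = min2(7, 14) = 7
  node29 = min2(-3, 1) = -3
  node31 = neg(-3) = 3
  node33 = sub(-7, -7) = 0
  node34 = add(14, 3) = 17
  node35 = sub(17, 0) = 17
  node38 = max2(0, 17) = 17
  node39 = max2(17, 7) = 17

Second demand — change propagation:
  node2: re-runs because input5 -4->9; new result 9.
  node4: re-runs because node2 4->9; new result -7 (unchanged).
  node6: re-examined; everything it read last time is the same (node4 unchanged) — cache 7 kept, no run.
  node8: re-examined; everything it read last time is the same (node6 unchanged) — cache -7 kept, no run.
  node12: re-runs because node2 4->9; new result 1 (unchanged).
  node14: re-runs because input5 -4->9; new result 9.
  node17: re-examined; everything it read last time is the same (node12 unchanged, node6 unchanged) — cache 7 kept, no run.
  node20: re-runs because node14 -4->9; new result -9.
  node21: re-runs because input5 -4->9; new result 1.
  node22: re-runs because node20 4->-9; new result -7.
  node23: re-runs because node21 -4->1; new result 7 (unchanged).
  node24: re-runs because node22 4->-7; new result -7.
  node25: re-examined; everything it read last time is the same (node23 unchanged, node23 unchanged) — cache 14 kept, no run.
  node27: re-runs because node24 4->-7; new result -14.
  node28: re-examined; everything it read last time is the same (node23 unchanged, node25 unchanged) — cache 7 kept, no run.
  node29: re-runs because node27 -3->-14; new result -14.
  node31: re-runs because node29 -3->-14; new result 14.
  node33: re-examined; everything it read last time is the same (node8 unchanged, node4 unchanged) — cache 0 kept, no run.
  node34: re-runs because node31 3->14; new result 28.
  node35: re-runs because node34 17->28; new result 28.
  node38: re-runs because node35 17->28; new result 28.
  node39: re-runs because node38 17->28; new result 28.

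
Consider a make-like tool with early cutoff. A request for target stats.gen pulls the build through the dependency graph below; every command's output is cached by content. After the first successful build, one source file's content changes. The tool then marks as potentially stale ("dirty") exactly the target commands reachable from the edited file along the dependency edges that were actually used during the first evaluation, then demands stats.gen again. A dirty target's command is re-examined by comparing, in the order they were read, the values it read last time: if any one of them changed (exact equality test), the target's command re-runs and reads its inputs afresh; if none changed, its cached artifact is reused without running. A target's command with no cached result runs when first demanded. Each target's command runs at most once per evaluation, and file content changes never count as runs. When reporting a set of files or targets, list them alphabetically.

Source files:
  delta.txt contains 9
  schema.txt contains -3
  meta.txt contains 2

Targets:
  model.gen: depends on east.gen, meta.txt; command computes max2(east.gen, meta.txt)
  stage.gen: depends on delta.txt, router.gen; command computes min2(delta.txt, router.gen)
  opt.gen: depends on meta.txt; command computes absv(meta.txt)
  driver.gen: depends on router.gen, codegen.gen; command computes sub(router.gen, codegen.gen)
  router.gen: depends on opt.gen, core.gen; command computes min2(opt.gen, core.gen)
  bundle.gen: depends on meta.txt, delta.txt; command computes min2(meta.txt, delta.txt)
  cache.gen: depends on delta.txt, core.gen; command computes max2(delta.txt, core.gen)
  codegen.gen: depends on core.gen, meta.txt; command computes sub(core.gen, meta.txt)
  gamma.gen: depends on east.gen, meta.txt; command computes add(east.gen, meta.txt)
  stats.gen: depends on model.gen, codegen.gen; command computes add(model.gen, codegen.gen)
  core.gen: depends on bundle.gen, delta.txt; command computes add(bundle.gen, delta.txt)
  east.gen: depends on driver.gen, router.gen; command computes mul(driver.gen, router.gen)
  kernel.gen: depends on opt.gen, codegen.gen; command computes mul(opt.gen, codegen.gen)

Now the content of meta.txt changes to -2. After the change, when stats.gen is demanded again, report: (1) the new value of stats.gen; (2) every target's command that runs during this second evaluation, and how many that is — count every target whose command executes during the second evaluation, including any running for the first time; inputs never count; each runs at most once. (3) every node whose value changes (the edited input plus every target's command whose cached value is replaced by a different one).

First demand of the output computes:
  bundle.gen = min2(2, 9) = 2
  core.gen = add(2, 9) = 11
  codegen.gen = sub(11, 2) = 9
  opt.gen = absv(2) = 2
  router.gen = min2(2, 11) = 2
  driver.gen = sub(2, 9) = -7
  east.gen = mul(-7, 2) = -14
  model.gen = max2(-14, 2) = 2
  stats.gen = add(2, 9) = 11

After the edit, cleaning proceeds:
  bundle.gen: a read changed (meta.txt 2->-2) — executes, giving -2.
  core.gen: a read changed (bundle.gen 2->-2) — executes, giving 7.
  codegen.gen: a read changed (core.gen 11->7; meta.txt 2->-2) — executes, giving 9 — identical to its old value.
  opt.gen: a read changed (meta.txt 2->-2) — executes, giving 2 — identical to its old value.
  router.gen: a read changed (core.gen 11->7) — executes, giving 2 — identical to its old value.
  driver.gen: dirty, but its reads are unchanged (router.gen unchanged, codegen.gen unchanged); cached -7 stands.
  east.gen: dirty, but its reads are unchanged (driver.gen unchanged, router.gen unchanged); cached -14 stands.
  model.gen: a read changed (meta.txt 2->-2) — executes, giving -2.
  stats.gen: a read changed (model.gen 2->-2) — executes, giving 7.

Note where the cutoff bites: driver.gen is checked, finds nothing changed, and keeps its cache.

Demanding stats.gen again yields 7.
7 target commands run: bundle.gen, codegen.gen, core.gen, model.gen, opt.gen, router.gen, stats.gen.
The nodes whose values change: bundle.gen, core.gen, meta.txt, model.gen, stats.gen.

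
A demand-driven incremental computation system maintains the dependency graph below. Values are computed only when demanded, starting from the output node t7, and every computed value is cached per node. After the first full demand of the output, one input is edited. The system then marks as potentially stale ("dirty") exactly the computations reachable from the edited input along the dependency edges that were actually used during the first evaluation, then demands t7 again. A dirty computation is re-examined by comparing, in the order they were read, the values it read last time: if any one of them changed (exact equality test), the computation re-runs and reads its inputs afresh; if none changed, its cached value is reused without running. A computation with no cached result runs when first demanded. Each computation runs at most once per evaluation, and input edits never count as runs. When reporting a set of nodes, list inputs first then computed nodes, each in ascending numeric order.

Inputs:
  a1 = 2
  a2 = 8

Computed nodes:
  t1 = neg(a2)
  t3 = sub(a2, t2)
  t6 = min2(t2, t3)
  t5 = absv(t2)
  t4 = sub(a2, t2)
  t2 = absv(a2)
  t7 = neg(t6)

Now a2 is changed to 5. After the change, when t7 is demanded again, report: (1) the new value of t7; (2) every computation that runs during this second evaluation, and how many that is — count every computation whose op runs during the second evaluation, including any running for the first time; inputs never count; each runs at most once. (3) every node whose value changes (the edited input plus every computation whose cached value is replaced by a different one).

First evaluation (everything demanded from the output):
  t2 = absv(8) = 8
  t3 = sub(8, 8) = 0
  t6 = min2(8, 0) = 0
  t7 = neg(0) = 0

Propagation after the edit:
  t2: runs — a2 8->5; result 5.
  t3: runs — a2 8->5; t2 8->5; result 0 (same value as before).
  t6: runs — t2 8->5; result 0 (same value as before).
  t7: checked — values it read are unchanged (t6 unchanged); reused cached 0 without running.

Key observation: the cutoff stops propagation at t7 — its inputs' values are unchanged, so it reuses its cache.

New value of t7: 0.
Computations that run: t2, t3, t6 — 3 in total.
Values that change: a2, t2.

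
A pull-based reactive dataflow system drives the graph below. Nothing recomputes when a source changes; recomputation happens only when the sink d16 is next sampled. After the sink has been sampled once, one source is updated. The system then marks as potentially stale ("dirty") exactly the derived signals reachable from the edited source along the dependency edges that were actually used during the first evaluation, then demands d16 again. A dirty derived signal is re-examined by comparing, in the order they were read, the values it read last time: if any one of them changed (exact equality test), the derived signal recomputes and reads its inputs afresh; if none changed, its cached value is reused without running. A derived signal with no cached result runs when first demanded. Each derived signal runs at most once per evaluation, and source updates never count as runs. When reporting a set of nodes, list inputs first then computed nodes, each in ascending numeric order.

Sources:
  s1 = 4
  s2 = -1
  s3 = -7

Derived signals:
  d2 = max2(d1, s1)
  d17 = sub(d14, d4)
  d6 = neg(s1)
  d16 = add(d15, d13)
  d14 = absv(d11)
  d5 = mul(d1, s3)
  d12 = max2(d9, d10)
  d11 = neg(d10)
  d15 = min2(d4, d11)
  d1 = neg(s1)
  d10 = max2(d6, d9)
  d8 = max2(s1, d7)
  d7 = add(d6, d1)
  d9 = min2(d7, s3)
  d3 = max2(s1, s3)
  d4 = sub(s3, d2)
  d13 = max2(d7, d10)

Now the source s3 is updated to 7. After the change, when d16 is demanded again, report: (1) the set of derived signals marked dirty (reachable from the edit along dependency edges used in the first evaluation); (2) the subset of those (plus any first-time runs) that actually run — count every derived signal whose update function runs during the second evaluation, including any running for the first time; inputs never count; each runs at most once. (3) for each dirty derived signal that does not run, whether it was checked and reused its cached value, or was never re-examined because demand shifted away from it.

Marked dirty: d4, d9, d10, d11, d13, d15, d16.
Derived signals that run: d4, d9, d15, d16 — 4 in total.
Checked but reused from cache: d10, d11, d13.
Key observation: the cutoff stops propagation at d10 — its inputs' values are unchanged, so it reuses its cache.

First evaluation (everything demanded from the output):
  d1 = neg(4) = -4
  d2 = max2(-4, 4) = 4
  d4 = sub(-7, 4) = -11
  d6 = neg(4) = -4
  d7 = add(-4, -4) = -8
  d9 = min2(-8, -7) = -8
  d10 = max2(-4, -8) = -4
  d11 = neg(-4) = 4
  d13 = max2(-8, -4) = -4
  d15 = min2(-11, 4) = -11
  d16 = add(-11, -4) = -15

Propagation after the edit:
  d4: runs — s3 -7->7; result 3.
  d9: runs — s3 -7->7; result -8 (same value as before).
  d10: checked — values it read are unchanged (d6 unchanged, d9 unchanged); reused cached -4 without running.
  d11: checked — values it read are unchanged (d10 unchanged); reused cached 4 without running.
  d13: checked — values it read are unchanged (d7 unchanged, d10 unchanged); reused cached -4 without running.
  d15: runs — d4 -11->3; result 3.
  d16: runs — d15 -11->3; result -1.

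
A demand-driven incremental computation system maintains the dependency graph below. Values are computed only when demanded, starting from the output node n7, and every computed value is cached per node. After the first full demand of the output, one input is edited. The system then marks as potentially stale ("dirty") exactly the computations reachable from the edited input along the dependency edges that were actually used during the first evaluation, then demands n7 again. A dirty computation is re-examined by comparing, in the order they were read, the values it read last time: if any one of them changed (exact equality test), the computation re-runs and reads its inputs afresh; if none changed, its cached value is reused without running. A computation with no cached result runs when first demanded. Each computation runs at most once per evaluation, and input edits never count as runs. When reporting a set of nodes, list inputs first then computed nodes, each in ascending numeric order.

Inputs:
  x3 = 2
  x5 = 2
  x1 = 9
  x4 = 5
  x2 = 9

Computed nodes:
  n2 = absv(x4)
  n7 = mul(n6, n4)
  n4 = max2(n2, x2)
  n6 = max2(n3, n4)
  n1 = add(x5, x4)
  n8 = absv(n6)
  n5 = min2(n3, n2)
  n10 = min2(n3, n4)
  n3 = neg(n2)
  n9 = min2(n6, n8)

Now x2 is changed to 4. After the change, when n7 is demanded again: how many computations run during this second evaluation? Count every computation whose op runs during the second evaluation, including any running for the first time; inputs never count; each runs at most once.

First evaluation (everything demanded from the output):
  n2 = absv(5) = 5
  n3 = neg(5) = -5
  n4 = max2(5, 9) = 9
  n6 = max2(-5, 9) = 9
  n7 = mul(9, 9) = 81

Propagation after the edit:
  n4: runs — x2 9->4; result 5.
  n6: runs — n4 9->5; result 5.
  n7: runs — n6 9->5; n4 9->5; result 25.

Computations that run: n4, n6, n7 — 3 in total.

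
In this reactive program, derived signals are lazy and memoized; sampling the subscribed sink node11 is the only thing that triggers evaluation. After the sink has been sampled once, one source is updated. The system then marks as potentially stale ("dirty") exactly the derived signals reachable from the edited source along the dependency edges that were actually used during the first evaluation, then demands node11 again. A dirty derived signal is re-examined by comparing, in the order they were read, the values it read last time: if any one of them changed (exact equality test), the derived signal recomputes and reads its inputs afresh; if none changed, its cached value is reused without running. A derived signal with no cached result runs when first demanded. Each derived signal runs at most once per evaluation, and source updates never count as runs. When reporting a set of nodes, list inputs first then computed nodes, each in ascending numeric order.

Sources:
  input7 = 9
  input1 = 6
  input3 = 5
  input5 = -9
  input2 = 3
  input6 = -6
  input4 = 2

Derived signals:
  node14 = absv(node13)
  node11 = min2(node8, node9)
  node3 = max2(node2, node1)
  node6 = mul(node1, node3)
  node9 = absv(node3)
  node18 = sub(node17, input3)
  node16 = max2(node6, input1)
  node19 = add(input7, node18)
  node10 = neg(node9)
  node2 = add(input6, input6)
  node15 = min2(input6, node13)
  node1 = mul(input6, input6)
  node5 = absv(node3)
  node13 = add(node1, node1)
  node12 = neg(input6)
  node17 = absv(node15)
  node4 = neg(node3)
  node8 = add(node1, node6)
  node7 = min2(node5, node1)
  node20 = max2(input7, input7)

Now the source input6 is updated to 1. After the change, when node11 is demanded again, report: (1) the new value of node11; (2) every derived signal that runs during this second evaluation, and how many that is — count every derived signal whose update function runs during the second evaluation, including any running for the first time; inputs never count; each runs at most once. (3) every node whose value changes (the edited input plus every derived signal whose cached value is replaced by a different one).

First demand of the output computes:
  node1 = mul(-6, -6) = 36
  node2 = add(-6, -6) = -12
  node3 = max2(-12, 36) = 36
  node6 = mul(36, 36) = 1296
  node8 = add(36, 1296) = 1332
  node9 = absv(36) = 36
  node11 = min2(1332, 36) = 36

After the edit, cleaning proceeds:
  node1: a read changed (input6 -6->1; input6 -6->1) — executes, giving 1.
  node2: a read changed (input6 -6->1; input6 -6->1) — executes, giving 2.
  node3: a read changed (node2 -12->2; node1 36->1) — executes, giving 2.
  node6: a read changed (node1 36->1; node3 36->2) — executes, giving 2.
  node8: a read changed (node1 36->1; node6 1296->2) — executes, giving 3.
  node9: a read changed (node3 36->2) — executes, giving 2.
  node11: a read changed (node8 1332->3; node9 36->2) — executes, giving 2.

Demanding node11 again yields 2.
7 derived signals run: node1, node2, node3, node6, node8, node9, node11.
The nodes whose values change: input6, node1, node2, node3, node6, node8, node9, node11.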